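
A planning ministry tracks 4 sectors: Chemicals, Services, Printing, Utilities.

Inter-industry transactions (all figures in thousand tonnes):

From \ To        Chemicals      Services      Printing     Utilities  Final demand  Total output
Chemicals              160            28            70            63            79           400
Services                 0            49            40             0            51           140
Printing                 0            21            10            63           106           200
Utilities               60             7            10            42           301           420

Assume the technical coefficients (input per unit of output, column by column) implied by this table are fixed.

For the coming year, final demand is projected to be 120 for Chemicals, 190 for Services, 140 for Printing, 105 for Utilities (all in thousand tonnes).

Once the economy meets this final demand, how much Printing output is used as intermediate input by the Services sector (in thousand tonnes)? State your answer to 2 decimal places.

Technical coefficients a_ij = z_ij / X_j:
  a_CC = 160/400 = 0.40, a_SC = 0/400 = 0.00, a_PC = 0/400 = 0.00, a_UC = 60/400 = 0.15
  a_CS = 28/140 = 0.20, a_SS = 49/140 = 0.35, a_PS = 21/140 = 0.15, a_US = 7/140 = 0.05
  a_CP = 70/200 = 0.35, a_SP = 40/200 = 0.20, a_PP = 10/200 = 0.05, a_UP = 10/200 = 0.05
  a_CU = 63/420 = 0.15, a_SU = 0/420 = 0.00, a_PU = 63/420 = 0.15, a_UU = 42/420 = 0.10
I − A =
  [   0.60    -0.20    -0.35    -0.15]
  [   0.00     0.65    -0.20     0.00]
  [   0.00    -0.15     0.95    -0.15]
  [  -0.15    -0.05    -0.05     0.90]
Compute the cofactors C_ij = (−1)^(i+j)·(3×3 minor ij) of I−A; the adjugate is their transpose:
adj(I−A) = Cᵀ =
  [ 0.522375   0.227625   0.247125   0.128250]
  [ 0.004500   0.479250   0.103500   0.018000]
  [ 0.014625   0.086625   0.336375   0.058500]
  [ 0.088125   0.069375   0.065625   0.352500]
det(I−A) = Σ_j (I−A)_1j·C_1j = (0.60)(0.522375) + (-0.20)(0.004500) + (-0.35)(0.014625) + (-0.15)(0.088125) = 0.2941875
(I − A)⁻¹ = adj(I−A) / det(I−A) ≈
  [   1.7757     0.7737     0.8400     0.4359]
  [   0.0153     1.6291     0.3518     0.0612]
  [   0.0497     0.2945     1.1434     0.1989]
  [   0.2996     0.2358     0.2231     1.1982]
First solve x = (I − A)⁻¹ d = adj(I−A)·d / det(I−A); in particular x_S = (0.004500·120 + 0.479250·190 + 0.103500·140 + 0.018000·105) / 0.2941875 = 107.9775 / 0.2941875 ≈ 367.0363.
Intermediate flow from P to S: z_PS = a_PS · x_S = 0.15 × 107.9775 / 0.2941875 = 16.196625 / 0.2941875 ≈ 55.06.

z_PS = 55.06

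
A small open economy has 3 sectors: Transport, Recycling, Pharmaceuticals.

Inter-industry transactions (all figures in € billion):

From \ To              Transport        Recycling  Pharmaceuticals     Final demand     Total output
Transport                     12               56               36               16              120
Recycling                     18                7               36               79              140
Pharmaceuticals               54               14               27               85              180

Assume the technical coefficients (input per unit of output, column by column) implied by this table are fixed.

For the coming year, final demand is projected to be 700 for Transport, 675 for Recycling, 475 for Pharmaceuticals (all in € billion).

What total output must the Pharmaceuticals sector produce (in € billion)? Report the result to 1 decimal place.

Technical coefficients a_ij = z_ij / X_j:
  a_11 = 12/120 = 0.10, a_21 = 18/120 = 0.15, a_31 = 54/120 = 0.45
  a_12 = 56/140 = 0.40, a_22 = 7/140 = 0.05, a_32 = 14/140 = 0.10
  a_13 = 36/180 = 0.20, a_23 = 36/180 = 0.20, a_33 = 27/180 = 0.15
I − A =
  [   0.90    -0.40    -0.20]
  [  -0.15     0.95    -0.20]
  [  -0.45    -0.10     0.85]
Cofactors of I−A, C_ij = (−1)^(i+j)·(minor ij) (rows/columns in the sector order above):
  C_11 = (0.95)(0.85) − (-0.20)(-0.10) = 0.7875
  C_12 = −[(-0.15)(0.85) − (-0.20)(-0.45)] = 0.2175
  C_13 = (-0.15)(-0.10) − (0.95)(-0.45) = 0.4425
  C_21 = −[(-0.40)(0.85) − (-0.20)(-0.10)] = 0.3600
  C_22 = (0.90)(0.85) − (-0.20)(-0.45) = 0.6750
  C_23 = −[(0.90)(-0.10) − (-0.40)(-0.45)] = 0.2700
  C_31 = (-0.40)(-0.20) − (-0.20)(0.95) = 0.2700
  C_32 = −[(0.90)(-0.20) − (-0.20)(-0.15)] = 0.2100
  C_33 = (0.90)(0.95) − (-0.40)(-0.15) = 0.7950
det(I−A) = Σ_j (I−A)_1j·C_1j = (0.90)(0.7875) + (-0.40)(0.2175) + (-0.20)(0.4425) = 0.53325
adj(I−A) = Cᵀ =
  [ 0.7875   0.3600   0.2700]
  [ 0.2175   0.6750   0.2100]
  [ 0.4425   0.2700   0.7950]
(I − A)⁻¹ = adj(I−A) / det(I−A) ≈
  [   1.4768     0.6751     0.5063]
  [   0.4079     1.2658     0.3938]
  [   0.8298     0.5063     1.4909]
x = (I − A)⁻¹ d = adj(I−A)·d / det(I−A), with det(I−A) = 0.53325:
  x_1 = (0.7875·700 + 0.3600·675 + 0.2700·475) / 0.53325 = 922.50 / 0.53325 ≈ 1730.0
  x_2 = (0.2175·700 + 0.6750·675 + 0.2100·475) / 0.53325 = 707.625 / 0.53325 ≈ 1327.0
  x_3 = (0.4425·700 + 0.2700·675 + 0.7950·475) / 0.53325 = 869.625 / 0.53325 ≈ 1630.8

x_3 = 1630.8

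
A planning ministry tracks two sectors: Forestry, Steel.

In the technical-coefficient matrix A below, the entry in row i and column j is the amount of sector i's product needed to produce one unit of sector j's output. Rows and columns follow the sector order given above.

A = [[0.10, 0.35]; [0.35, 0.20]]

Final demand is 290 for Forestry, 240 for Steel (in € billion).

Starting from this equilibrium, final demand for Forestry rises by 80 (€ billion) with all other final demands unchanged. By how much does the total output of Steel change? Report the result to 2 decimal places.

I − A =
  [   0.90    -0.35]
  [  -0.35     0.80]
det(I−A) = (0.90)(0.80) − (-0.35)(-0.35) = 0.5975
adj(I−A) = [[0.80, 0.35], [0.35, 0.90]]
(I − A)⁻¹ = adj(I−A) / det(I−A) ≈
  [   1.3389     0.5858]
  [   0.5858     1.5063]
Δx = (I − A)⁻¹ Δd with Δd having +80 in the Forestry component and 0 elsewhere.
So Δx_2 = L_21 · (+80), where L_21 = adj(I−A)_21 / det(I−A) = 0.35 / 0.5975.
Δx_2 = 0.35 × (+80) / 0.5975 = 28.00 / 0.5975 ≈ 46.86.

Δx_2 = 46.86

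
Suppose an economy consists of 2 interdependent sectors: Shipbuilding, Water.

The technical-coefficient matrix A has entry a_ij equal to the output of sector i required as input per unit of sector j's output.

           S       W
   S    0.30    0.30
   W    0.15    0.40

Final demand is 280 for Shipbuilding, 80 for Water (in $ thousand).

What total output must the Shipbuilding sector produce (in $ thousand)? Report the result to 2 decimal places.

x_S = 512.00

I − A =
  [   0.70    -0.30]
  [  -0.15     0.60]
det(I−A) = (0.70)(0.60) − (-0.30)(-0.15) = 0.3750
adj(I−A) = [[0.60, 0.30], [0.15, 0.70]]
(I − A)⁻¹ = adj(I−A) / det(I−A) ≈
  [   1.6000     0.8000]
  [   0.4000     1.8667]
x = (I − A)⁻¹ d = adj(I−A)·d / det(I−A), with det(I−A) = 0.3750:
  x_S = (0.60·280 + 0.30·80) / 0.3750 = 192.00 / 0.3750 = 512.00
  x_W = (0.15·280 + 0.70·80) / 0.3750 = 98.00 / 0.3750 ≈ 261.33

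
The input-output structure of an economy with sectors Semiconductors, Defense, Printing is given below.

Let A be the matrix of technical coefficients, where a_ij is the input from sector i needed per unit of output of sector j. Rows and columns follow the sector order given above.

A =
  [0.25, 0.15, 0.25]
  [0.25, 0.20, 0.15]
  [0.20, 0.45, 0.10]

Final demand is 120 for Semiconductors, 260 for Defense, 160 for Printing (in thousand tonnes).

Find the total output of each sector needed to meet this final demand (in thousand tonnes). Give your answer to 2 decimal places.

I − A =
  [   0.75    -0.15    -0.25]
  [  -0.25     0.80    -0.15]
  [  -0.20    -0.45     0.90]
Cofactors of I−A, C_ij = (−1)^(i+j)·(minor ij) (rows/columns in the sector order above):
  C_11 = (0.80)(0.90) − (-0.15)(-0.45) = 0.6525
  C_12 = −[(-0.25)(0.90) − (-0.15)(-0.20)] = 0.2550
  C_13 = (-0.25)(-0.45) − (0.80)(-0.20) = 0.2725
  C_21 = −[(-0.15)(0.90) − (-0.25)(-0.45)] = 0.2475
  C_22 = (0.75)(0.90) − (-0.25)(-0.20) = 0.6250
  C_23 = −[(0.75)(-0.45) − (-0.15)(-0.20)] = 0.3675
  C_31 = (-0.15)(-0.15) − (-0.25)(0.80) = 0.2225
  C_32 = −[(0.75)(-0.15) − (-0.25)(-0.25)] = 0.1750
  C_33 = (0.75)(0.80) − (-0.15)(-0.25) = 0.5625
det(I−A) = Σ_j (I−A)_1j·C_1j = (0.75)(0.6525) + (-0.15)(0.2550) + (-0.25)(0.2725) = 0.3830
adj(I−A) = Cᵀ =
  [ 0.6525   0.2475   0.2225]
  [ 0.2550   0.6250   0.1750]
  [ 0.2725   0.3675   0.5625]
(I − A)⁻¹ = adj(I−A) / det(I−A) ≈
  [   1.7037     0.6462     0.5809]
  [   0.6658     1.6319     0.4569]
  [   0.7115     0.9595     1.4687]
x = (I − A)⁻¹ d = adj(I−A)·d / det(I−A), with det(I−A) = 0.3830:
  x_1 = (0.6525·120 + 0.2475·260 + 0.2225·160) / 0.3830 = 178.25 / 0.3830 ≈ 465.40
  x_2 = (0.2550·120 + 0.6250·260 + 0.1750·160) / 0.3830 = 221.10 / 0.3830 ≈ 577.28
  x_3 = (0.2725·120 + 0.3675·260 + 0.5625·160) / 0.3830 = 218.25 / 0.3830 ≈ 569.84

x_1 = 465.40, x_2 = 577.28, x_3 = 569.84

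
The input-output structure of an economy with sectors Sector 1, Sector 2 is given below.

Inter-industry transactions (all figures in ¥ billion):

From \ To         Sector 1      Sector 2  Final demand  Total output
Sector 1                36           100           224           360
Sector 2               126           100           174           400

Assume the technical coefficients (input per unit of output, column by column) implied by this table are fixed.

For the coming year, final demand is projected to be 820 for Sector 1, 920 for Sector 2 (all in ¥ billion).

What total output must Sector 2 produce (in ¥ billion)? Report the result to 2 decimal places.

Technical coefficients a_ij = z_ij / X_j:
  a_11 = 36/360 = 0.10, a_21 = 126/360 = 0.35
  a_12 = 100/400 = 0.25, a_22 = 100/400 = 0.25
I − A =
  [   0.90    -0.25]
  [  -0.35     0.75]
det(I−A) = (0.90)(0.75) − (-0.25)(-0.35) = 0.5875
adj(I−A) = [[0.75, 0.25], [0.35, 0.90]]
(I − A)⁻¹ = adj(I−A) / det(I−A) ≈
  [   1.2766     0.4255]
  [   0.5957     1.5319]
x = (I − A)⁻¹ d = adj(I−A)·d / det(I−A), with det(I−A) = 0.5875:
  x_1 = (0.75·820 + 0.25·920) / 0.5875 = 845.00 / 0.5875 ≈ 1438.30
  x_2 = (0.35·820 + 0.90·920) / 0.5875 = 1115.00 / 0.5875 ≈ 1897.87

x_2 = 1897.87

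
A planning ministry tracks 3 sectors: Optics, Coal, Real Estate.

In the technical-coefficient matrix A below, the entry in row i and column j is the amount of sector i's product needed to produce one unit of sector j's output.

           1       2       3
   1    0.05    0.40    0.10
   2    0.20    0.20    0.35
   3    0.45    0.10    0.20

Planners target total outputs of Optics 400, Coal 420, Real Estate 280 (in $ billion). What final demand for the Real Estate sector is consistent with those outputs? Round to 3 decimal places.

d_3 = 2.000

I − A =
  [   0.95    -0.40    -0.10]
  [  -0.20     0.80    -0.35]
  [  -0.45    -0.10     0.80]
d = (I − A) x:
  d_1 = (+0.95)·400 + (-0.40)·420 + (-0.10)·280 = 184.000
  d_2 = (-0.20)·400 + (+0.80)·420 + (-0.35)·280 = 158.000
  d_3 = (-0.45)·400 + (-0.10)·420 + (+0.80)·280 = 2.000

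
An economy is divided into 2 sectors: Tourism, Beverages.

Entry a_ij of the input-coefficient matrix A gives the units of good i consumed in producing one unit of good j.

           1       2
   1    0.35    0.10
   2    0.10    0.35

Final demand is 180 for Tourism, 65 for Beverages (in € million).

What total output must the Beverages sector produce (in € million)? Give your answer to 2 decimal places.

I − A =
  [   0.65    -0.10]
  [  -0.10     0.65]
det(I−A) = (0.65)(0.65) − (-0.10)(-0.10) = 0.4125
adj(I−A) = [[0.65, 0.10], [0.10, 0.65]]
(I − A)⁻¹ = adj(I−A) / det(I−A) ≈
  [   1.5758     0.2424]
  [   0.2424     1.5758]
x = (I − A)⁻¹ d = adj(I−A)·d / det(I−A), with det(I−A) = 0.4125:
  x_1 = (0.65·180 + 0.10·65) / 0.4125 = 123.50 / 0.4125 ≈ 299.39
  x_2 = (0.10·180 + 0.65·65) / 0.4125 = 60.25 / 0.4125 ≈ 146.06

x_2 = 146.06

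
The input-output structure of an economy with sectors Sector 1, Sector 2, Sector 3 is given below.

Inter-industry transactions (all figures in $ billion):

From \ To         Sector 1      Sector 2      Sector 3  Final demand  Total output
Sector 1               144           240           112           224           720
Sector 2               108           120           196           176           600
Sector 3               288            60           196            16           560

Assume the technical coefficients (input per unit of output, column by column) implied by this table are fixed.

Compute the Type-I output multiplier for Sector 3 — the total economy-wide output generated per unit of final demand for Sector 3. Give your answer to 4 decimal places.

Technical coefficients a_ij = z_ij / X_j:
  a_11 = 144/720 = 0.20, a_21 = 108/720 = 0.15, a_31 = 288/720 = 0.40
  a_12 = 240/600 = 0.40, a_22 = 120/600 = 0.20, a_32 = 60/600 = 0.10
  a_13 = 112/560 = 0.20, a_23 = 196/560 = 0.35, a_33 = 196/560 = 0.35
I − A =
  [   0.80    -0.40    -0.20]
  [  -0.15     0.80    -0.35]
  [  -0.40    -0.10     0.65]
Cofactors of I−A, C_ij = (−1)^(i+j)·(minor ij) (rows/columns in the sector order above):
  C_11 = (0.80)(0.65) − (-0.35)(-0.10) = 0.4850
  C_12 = −[(-0.15)(0.65) − (-0.35)(-0.40)] = 0.2375
  C_13 = (-0.15)(-0.10) − (0.80)(-0.40) = 0.3350
  C_21 = −[(-0.40)(0.65) − (-0.20)(-0.10)] = 0.2800
  C_22 = (0.80)(0.65) − (-0.20)(-0.40) = 0.4400
  C_23 = −[(0.80)(-0.10) − (-0.40)(-0.40)] = 0.2400
  C_31 = (-0.40)(-0.35) − (-0.20)(0.80) = 0.3000
  C_32 = −[(0.80)(-0.35) − (-0.20)(-0.15)] = 0.3100
  C_33 = (0.80)(0.80) − (-0.40)(-0.15) = 0.5800
det(I−A) = Σ_j (I−A)_1j·C_1j = (0.80)(0.4850) + (-0.40)(0.2375) + (-0.20)(0.3350) = 0.2260
adj(I−A) = Cᵀ =
  [ 0.4850   0.2800   0.3000]
  [ 0.2375   0.4400   0.3100]
  [ 0.3350   0.2400   0.5800]
(I − A)⁻¹ = adj(I−A) / det(I−A) ≈
  [   2.14602     1.23894     1.32743]
  [   1.05088     1.94690     1.37168]
  [   1.48230     1.06195     2.56637]
The output multiplier for sector j is the column-j sum of the Leontief inverse (I − A)⁻¹ = adj(I−A) / det(I−A).
Column 3 of adj(I−A): (0.3000, 0.3100, 0.5800); det(I−A) = 0.2260.
m_3 = (0.3000 + 0.3100 + 0.5800) / 0.2260 = 1.19 / 0.2260 ≈ 5.2655.

m_3 = 5.2655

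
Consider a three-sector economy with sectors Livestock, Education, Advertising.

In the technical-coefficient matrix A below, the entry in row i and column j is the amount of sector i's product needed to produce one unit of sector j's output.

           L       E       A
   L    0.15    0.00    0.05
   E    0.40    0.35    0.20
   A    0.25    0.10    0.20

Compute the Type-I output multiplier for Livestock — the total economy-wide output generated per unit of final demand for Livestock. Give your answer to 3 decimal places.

I − A =
  [   0.85     0.00    -0.05]
  [  -0.40     0.65    -0.20]
  [  -0.25    -0.10     0.80]
Cofactors of I−A, C_ij = (−1)^(i+j)·(minor ij) (rows/columns in the sector order above):
  C_11 = (0.65)(0.80) − (-0.20)(-0.10) = 0.5000
  C_12 = −[(-0.40)(0.80) − (-0.20)(-0.25)] = 0.3700
  C_13 = (-0.40)(-0.10) − (0.65)(-0.25) = 0.2025
  C_21 = −[(0.00)(0.80) − (-0.05)(-0.10)] = 0.0050
  C_22 = (0.85)(0.80) − (-0.05)(-0.25) = 0.6675
  C_23 = −[(0.85)(-0.10) − (0.00)(-0.25)] = 0.0850
  C_31 = (0.00)(-0.20) − (-0.05)(0.65) = 0.0325
  C_32 = −[(0.85)(-0.20) − (-0.05)(-0.40)] = 0.1900
  C_33 = (0.85)(0.65) − (0.00)(-0.40) = 0.5525
det(I−A) = Σ_j (I−A)_1j·C_1j = (0.85)(0.5000) + (0.00)(0.3700) + (-0.05)(0.2025) = 0.414875
adj(I−A) = Cᵀ =
  [ 0.5000   0.0050   0.0325]
  [ 0.3700   0.6675   0.1900]
  [ 0.2025   0.0850   0.5525]
(I − A)⁻¹ = adj(I−A) / det(I−A) ≈
  [   1.2052     0.0121     0.0783]
  [   0.8918     1.6089     0.4580]
  [   0.4881     0.2049     1.3317]
The output multiplier for sector j is the column-j sum of the Leontief inverse (I − A)⁻¹ = adj(I−A) / det(I−A).
Column L of adj(I−A): (0.5000, 0.3700, 0.2025); det(I−A) = 0.414875.
m_L = (0.5000 + 0.3700 + 0.2025) / 0.414875 = 1.0725 / 0.414875 ≈ 2.585.

m_L = 2.585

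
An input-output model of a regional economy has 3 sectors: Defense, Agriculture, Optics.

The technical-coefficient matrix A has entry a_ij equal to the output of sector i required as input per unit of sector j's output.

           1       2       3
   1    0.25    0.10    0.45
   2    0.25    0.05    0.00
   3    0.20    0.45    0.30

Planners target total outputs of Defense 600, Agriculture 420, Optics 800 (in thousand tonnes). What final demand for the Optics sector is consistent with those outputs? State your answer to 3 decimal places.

I − A =
  [   0.75    -0.10    -0.45]
  [  -0.25     0.95     0.00]
  [  -0.20    -0.45     0.70]
d = (I − A) x:
  d_1 = (+0.75)·600 + (-0.10)·420 + (-0.45)·800 = 48.000
  d_2 = (-0.25)·600 + (+0.95)·420 + (+0.00)·800 = 249.000
  d_3 = (-0.20)·600 + (-0.45)·420 + (+0.70)·800 = 251.000

d_3 = 251.000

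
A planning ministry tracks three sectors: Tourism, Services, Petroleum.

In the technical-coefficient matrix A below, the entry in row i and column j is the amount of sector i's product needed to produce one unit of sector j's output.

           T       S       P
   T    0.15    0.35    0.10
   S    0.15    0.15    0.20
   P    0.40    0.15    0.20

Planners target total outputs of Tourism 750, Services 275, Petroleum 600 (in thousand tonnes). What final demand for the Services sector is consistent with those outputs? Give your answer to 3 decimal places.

d_S = 1.250

I − A =
  [   0.85    -0.35    -0.10]
  [  -0.15     0.85    -0.20]
  [  -0.40    -0.15     0.80]
d = (I − A) x:
  d_T = (+0.85)·750 + (-0.35)·275 + (-0.10)·600 = 481.250
  d_S = (-0.15)·750 + (+0.85)·275 + (-0.20)·600 = 1.250
  d_P = (-0.40)·750 + (-0.15)·275 + (+0.80)·600 = 138.750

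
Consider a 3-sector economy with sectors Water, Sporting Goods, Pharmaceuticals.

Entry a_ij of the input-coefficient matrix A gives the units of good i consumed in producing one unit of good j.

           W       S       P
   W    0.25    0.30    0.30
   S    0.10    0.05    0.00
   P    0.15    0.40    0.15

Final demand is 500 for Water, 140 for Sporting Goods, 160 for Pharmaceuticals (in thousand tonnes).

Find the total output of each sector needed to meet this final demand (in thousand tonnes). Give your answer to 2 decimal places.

I − A =
  [   0.75    -0.30    -0.30]
  [  -0.10     0.95     0.00]
  [  -0.15    -0.40     0.85]
Cofactors of I−A, C_ij = (−1)^(i+j)·(minor ij) (rows/columns in the sector order above):
  C_11 = (0.95)(0.85) − (0.00)(-0.40) = 0.8075
  C_12 = −[(-0.10)(0.85) − (0.00)(-0.15)] = 0.0850
  C_13 = (-0.10)(-0.40) − (0.95)(-0.15) = 0.1825
  C_21 = −[(-0.30)(0.85) − (-0.30)(-0.40)] = 0.3750
  C_22 = (0.75)(0.85) − (-0.30)(-0.15) = 0.5925
  C_23 = −[(0.75)(-0.40) − (-0.30)(-0.15)] = 0.3450
  C_31 = (-0.30)(0.00) − (-0.30)(0.95) = 0.2850
  C_32 = −[(0.75)(0.00) − (-0.30)(-0.10)] = 0.0300
  C_33 = (0.75)(0.95) − (-0.30)(-0.10) = 0.6825
det(I−A) = Σ_j (I−A)_1j·C_1j = (0.75)(0.8075) + (-0.30)(0.0850) + (-0.30)(0.1825) = 0.525375
adj(I−A) = Cᵀ =
  [ 0.8075   0.3750   0.2850]
  [ 0.0850   0.5925   0.0300]
  [ 0.1825   0.3450   0.6825]
(I − A)⁻¹ = adj(I−A) / det(I−A) ≈
  [   1.5370     0.7138     0.5425]
  [   0.1618     1.1278     0.0571]
  [   0.3474     0.6567     1.2991]
x = (I − A)⁻¹ d = adj(I−A)·d / det(I−A), with det(I−A) = 0.525375:
  x_W = (0.8075·500 + 0.3750·140 + 0.2850·160) / 0.525375 = 501.85 / 0.525375 ≈ 955.22
  x_S = (0.0850·500 + 0.5925·140 + 0.0300·160) / 0.525375 = 130.25 / 0.525375 ≈ 247.92
  x_P = (0.1825·500 + 0.3450·140 + 0.6825·160) / 0.525375 = 248.75 / 0.525375 ≈ 473.47

x_W = 955.22, x_S = 247.92, x_P = 473.47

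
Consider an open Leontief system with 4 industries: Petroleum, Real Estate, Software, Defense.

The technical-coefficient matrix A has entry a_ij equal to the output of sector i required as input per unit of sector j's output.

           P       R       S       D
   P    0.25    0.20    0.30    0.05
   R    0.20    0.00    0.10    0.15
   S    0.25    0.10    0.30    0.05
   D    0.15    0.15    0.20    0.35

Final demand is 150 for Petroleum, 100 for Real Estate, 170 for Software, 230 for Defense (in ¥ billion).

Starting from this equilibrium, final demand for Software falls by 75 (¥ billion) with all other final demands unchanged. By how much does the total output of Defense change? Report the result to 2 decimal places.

I − A =
  [   0.75    -0.20    -0.30    -0.05]
  [  -0.20     1.00    -0.10    -0.15]
  [  -0.25    -0.10     0.70    -0.05]
  [  -0.15    -0.15    -0.20     0.65]
Compute the cofactors C_ij = (−1)^(i+j)·(3×3 minor ij) of I−A; the adjugate is their transpose:
adj(I−A) = Cᵀ =
  [ 0.419000   0.117000   0.218000   0.076000]
  [ 0.129250   0.275000   0.118250   0.082500]
  [ 0.181125   0.089500   0.431125   0.067750]
  [ 0.182250   0.118000   0.210250   0.403500]
det(I−A) = Σ_j (I−A)_1j·C_1j = (0.75)(0.419000) + (-0.20)(0.129250) + (-0.30)(0.181125) + (-0.05)(0.182250) = 0.22495
(I − A)⁻¹ = adj(I−A) / det(I−A) ≈
  [   1.8626     0.5201     0.9691     0.3379]
  [   0.5746     1.2225     0.5257     0.3667]
  [   0.8052     0.3979     1.9165     0.3012]
  [   0.8102     0.5246     0.9347     1.7937]
Δx = (I − A)⁻¹ Δd with Δd having -75 in the Software component and 0 elsewhere.
So Δx_D = L_DS · (-75), where L_DS = adj(I−A)_DS / det(I−A) = 0.210250 / 0.22495.
Δx_D = 0.210250 × (-75) / 0.22495 = -15.76875 / 0.22495 ≈ -70.10.

Δx_D = -70.10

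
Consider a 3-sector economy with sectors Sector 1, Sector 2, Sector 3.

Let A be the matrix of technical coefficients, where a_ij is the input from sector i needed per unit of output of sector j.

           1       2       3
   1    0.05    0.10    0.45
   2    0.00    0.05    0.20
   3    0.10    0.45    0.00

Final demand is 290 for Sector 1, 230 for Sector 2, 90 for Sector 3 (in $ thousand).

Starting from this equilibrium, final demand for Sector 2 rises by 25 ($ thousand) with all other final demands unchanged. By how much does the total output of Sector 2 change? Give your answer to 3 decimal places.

Δx_2 = 29.298

I − A =
  [   0.95    -0.10    -0.45]
  [   0.00     0.95    -0.20]
  [  -0.10    -0.45     1.00]
Cofactors of I−A, C_ij = (−1)^(i+j)·(minor ij) (rows/columns in the sector order above):
  C_11 = (0.95)(1.00) − (-0.20)(-0.45) = 0.8600
  C_12 = −[(0.00)(1.00) − (-0.20)(-0.10)] = 0.0200
  C_13 = (0.00)(-0.45) − (0.95)(-0.10) = 0.0950
  C_21 = −[(-0.10)(1.00) − (-0.45)(-0.45)] = 0.3025
  C_22 = (0.95)(1.00) − (-0.45)(-0.10) = 0.9050
  C_23 = −[(0.95)(-0.45) − (-0.10)(-0.10)] = 0.4375
  C_31 = (-0.10)(-0.20) − (-0.45)(0.95) = 0.4475
  C_32 = −[(0.95)(-0.20) − (-0.45)(0.00)] = 0.1900
  C_33 = (0.95)(0.95) − (-0.10)(0.00) = 0.9025
det(I−A) = Σ_j (I−A)_1j·C_1j = (0.95)(0.8600) + (-0.10)(0.0200) + (-0.45)(0.0950) = 0.77225
adj(I−A) = Cᵀ =
  [ 0.8600   0.3025   0.4475]
  [ 0.0200   0.9050   0.1900]
  [ 0.0950   0.4375   0.9025]
(I − A)⁻¹ = adj(I−A) / det(I−A) ≈
  [   1.1136     0.3917     0.5795]
  [   0.0259     1.1719     0.2460]
  [   0.1230     0.5665     1.1687]
Δx = (I − A)⁻¹ Δd with Δd having +25 in the Sector 2 component and 0 elsewhere.
So Δx_2 = L_22 · (+25), where L_22 = adj(I−A)_22 / det(I−A) = 0.9050 / 0.77225.
Δx_2 = 0.9050 × (+25) / 0.77225 = 22.625 / 0.77225 ≈ 29.298.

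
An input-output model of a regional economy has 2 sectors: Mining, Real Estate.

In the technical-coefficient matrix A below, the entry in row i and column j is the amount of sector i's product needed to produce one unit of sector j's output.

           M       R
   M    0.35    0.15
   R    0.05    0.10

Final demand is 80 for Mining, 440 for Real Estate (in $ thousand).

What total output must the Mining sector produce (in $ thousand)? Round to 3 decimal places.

I − A =
  [   0.65    -0.15]
  [  -0.05     0.90]
det(I−A) = (0.65)(0.90) − (-0.15)(-0.05) = 0.5775
adj(I−A) = [[0.90, 0.15], [0.05, 0.65]]
(I − A)⁻¹ = adj(I−A) / det(I−A) ≈
  [   1.5584     0.2597]
  [   0.0866     1.1255]
x = (I − A)⁻¹ d = adj(I−A)·d / det(I−A), with det(I−A) = 0.5775:
  x_M = (0.90·80 + 0.15·440) / 0.5775 = 138.00 / 0.5775 ≈ 238.961
  x_R = (0.05·80 + 0.65·440) / 0.5775 = 290.00 / 0.5775 ≈ 502.165

x_M = 238.961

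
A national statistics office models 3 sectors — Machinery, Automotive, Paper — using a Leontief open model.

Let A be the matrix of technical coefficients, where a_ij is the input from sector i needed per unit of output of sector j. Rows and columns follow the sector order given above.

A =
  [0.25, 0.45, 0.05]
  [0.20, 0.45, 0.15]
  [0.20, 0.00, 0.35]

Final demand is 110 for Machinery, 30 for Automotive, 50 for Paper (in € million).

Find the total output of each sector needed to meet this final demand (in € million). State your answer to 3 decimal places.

x_1 = 277.246, x_2 = 199.607, x_3 = 162.230

I − A =
  [   0.75    -0.45    -0.05]
  [  -0.20     0.55    -0.15]
  [  -0.20     0.00     0.65]
Cofactors of I−A, C_ij = (−1)^(i+j)·(minor ij) (rows/columns in the sector order above):
  C_11 = (0.55)(0.65) − (-0.15)(0.00) = 0.3575
  C_12 = −[(-0.20)(0.65) − (-0.15)(-0.20)] = 0.1600
  C_13 = (-0.20)(0.00) − (0.55)(-0.20) = 0.1100
  C_21 = −[(-0.45)(0.65) − (-0.05)(0.00)] = 0.2925
  C_22 = (0.75)(0.65) − (-0.05)(-0.20) = 0.4775
  C_23 = −[(0.75)(0.00) − (-0.45)(-0.20)] = 0.0900
  C_31 = (-0.45)(-0.15) − (-0.05)(0.55) = 0.0950
  C_32 = −[(0.75)(-0.15) − (-0.05)(-0.20)] = 0.1225
  C_33 = (0.75)(0.55) − (-0.45)(-0.20) = 0.3225
det(I−A) = Σ_j (I−A)_1j·C_1j = (0.75)(0.3575) + (-0.45)(0.1600) + (-0.05)(0.1100) = 0.190625
adj(I−A) = Cᵀ =
  [ 0.3575   0.2925   0.0950]
  [ 0.1600   0.4775   0.1225]
  [ 0.1100   0.0900   0.3225]
(I − A)⁻¹ = adj(I−A) / det(I−A) ≈
  [   1.8754     1.5344     0.4984]
  [   0.8393     2.5049     0.6426]
  [   0.5770     0.4721     1.6918]
x = (I − A)⁻¹ d = adj(I−A)·d / det(I−A), with det(I−A) = 0.190625:
  x_1 = (0.3575·110 + 0.2925·30 + 0.0950·50) / 0.190625 = 52.85 / 0.190625 ≈ 277.246
  x_2 = (0.1600·110 + 0.4775·30 + 0.1225·50) / 0.190625 = 38.05 / 0.190625 ≈ 199.607
  x_3 = (0.1100·110 + 0.0900·30 + 0.3225·50) / 0.190625 = 30.925 / 0.190625 ≈ 162.230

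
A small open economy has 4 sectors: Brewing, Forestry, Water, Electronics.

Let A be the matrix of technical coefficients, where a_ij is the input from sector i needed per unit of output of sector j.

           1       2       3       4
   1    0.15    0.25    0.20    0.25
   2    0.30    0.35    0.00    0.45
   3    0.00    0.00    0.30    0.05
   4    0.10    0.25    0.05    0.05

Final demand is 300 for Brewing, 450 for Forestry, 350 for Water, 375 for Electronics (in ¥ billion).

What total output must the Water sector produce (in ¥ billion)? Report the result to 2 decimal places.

x_3 = 582.06

I − A =
  [   0.85    -0.25    -0.20    -0.25]
  [  -0.30     0.65     0.00    -0.45]
  [   0.00     0.00     0.70    -0.05]
  [  -0.10    -0.25    -0.05     0.95]
Compute the cofactors C_ij = (−1)^(i+j)·(3×3 minor ij) of I−A; the adjugate is their transpose:
adj(I−A) = Cᵀ =
  [ 0.351875   0.211875   0.114750   0.199000]
  [ 0.230250   0.544625   0.088875   0.323250]
  [ 0.007000   0.011875   0.311750   0.023875]
  [ 0.098000   0.166250   0.051875   0.334250]
det(I−A) = Σ_j (I−A)_1j·C_1j = (0.85)(0.351875) + (-0.25)(0.230250) + (-0.20)(0.007000) + (-0.25)(0.098000) = 0.21563125
(I − A)⁻¹ = adj(I−A) / det(I−A) ≈
  [   1.6318     0.9826     0.5322     0.9229]
  [   1.0678     2.5257     0.4122     1.4991]
  [   0.0325     0.0551     1.4458     0.1107]
  [   0.4545     0.7710     0.2406     1.5501]
x = (I − A)⁻¹ d = adj(I−A)·d / det(I−A), with det(I−A) = 0.21563125:
  x_1 = (0.351875·300 + 0.211875·450 + 0.114750·350 + 0.199000·375) / 0.21563125 = 315.69375 / 0.21563125 ≈ 1464.04
  x_2 = (0.230250·300 + 0.544625·450 + 0.088875·350 + 0.323250·375) / 0.21563125 = 466.48125 / 0.21563125 ≈ 2163.33
  x_3 = (0.007000·300 + 0.011875·450 + 0.311750·350 + 0.023875·375) / 0.21563125 = 125.509375 / 0.21563125 ≈ 582.06
  x_4 = (0.098000·300 + 0.166250·450 + 0.051875·350 + 0.334250·375) / 0.21563125 = 247.7125 / 0.21563125 ≈ 1148.78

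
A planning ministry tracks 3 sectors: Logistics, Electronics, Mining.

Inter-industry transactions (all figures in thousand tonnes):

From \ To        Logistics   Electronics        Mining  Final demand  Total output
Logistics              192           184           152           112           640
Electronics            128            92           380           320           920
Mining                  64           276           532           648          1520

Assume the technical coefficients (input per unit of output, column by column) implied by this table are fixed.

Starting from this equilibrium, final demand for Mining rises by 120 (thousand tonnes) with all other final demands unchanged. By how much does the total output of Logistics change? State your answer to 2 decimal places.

Technical coefficients a_ij = z_ij / X_j:
  a_LL = 192/640 = 0.30, a_EL = 128/640 = 0.20, a_ML = 64/640 = 0.10
  a_LE = 184/920 = 0.20, a_EE = 92/920 = 0.10, a_ME = 276/920 = 0.30
  a_LM = 152/1520 = 0.10, a_EM = 380/1520 = 0.25, a_MM = 532/1520 = 0.35
I − A =
  [   0.70    -0.20    -0.10]
  [  -0.20     0.90    -0.25]
  [  -0.10    -0.30     0.65]
Cofactors of I−A, C_ij = (−1)^(i+j)·(minor ij) (rows/columns in the sector order above):
  C_11 = (0.90)(0.65) − (-0.25)(-0.30) = 0.5100
  C_12 = −[(-0.20)(0.65) − (-0.25)(-0.10)] = 0.1550
  C_13 = (-0.20)(-0.30) − (0.90)(-0.10) = 0.1500
  C_21 = −[(-0.20)(0.65) − (-0.10)(-0.30)] = 0.1600
  C_22 = (0.70)(0.65) − (-0.10)(-0.10) = 0.4450
  C_23 = −[(0.70)(-0.30) − (-0.20)(-0.10)] = 0.2300
  C_31 = (-0.20)(-0.25) − (-0.10)(0.90) = 0.1400
  C_32 = −[(0.70)(-0.25) − (-0.10)(-0.20)] = 0.1950
  C_33 = (0.70)(0.90) − (-0.20)(-0.20) = 0.5900
det(I−A) = Σ_j (I−A)_1j·C_1j = (0.70)(0.5100) + (-0.20)(0.1550) + (-0.10)(0.1500) = 0.3110
adj(I−A) = Cᵀ =
  [ 0.5100   0.1600   0.1400]
  [ 0.1550   0.4450   0.1950]
  [ 0.1500   0.2300   0.5900]
(I − A)⁻¹ = adj(I−A) / det(I−A) ≈
  [   1.6399     0.5145     0.4502]
  [   0.4984     1.4309     0.6270]
  [   0.4823     0.7395     1.8971]
Δx = (I − A)⁻¹ Δd with Δd having +120 in the Mining component and 0 elsewhere.
So Δx_L = L_LM · (+120), where L_LM = adj(I−A)_LM / det(I−A) = 0.1400 / 0.3110.
Δx_L = 0.1400 × (+120) / 0.3110 = 16.80 / 0.3110 ≈ 54.02.

Δx_L = 54.02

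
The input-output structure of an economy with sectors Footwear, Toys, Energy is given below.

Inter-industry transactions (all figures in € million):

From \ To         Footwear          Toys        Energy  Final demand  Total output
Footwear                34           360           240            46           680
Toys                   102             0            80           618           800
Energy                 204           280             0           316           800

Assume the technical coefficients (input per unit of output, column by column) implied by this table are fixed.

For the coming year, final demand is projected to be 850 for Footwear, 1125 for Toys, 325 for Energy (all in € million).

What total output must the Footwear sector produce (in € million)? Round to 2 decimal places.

Technical coefficients a_ij = z_ij / X_j:
  a_FF = 34/680 = 0.05, a_TF = 102/680 = 0.15, a_EF = 204/680 = 0.30
  a_FT = 360/800 = 0.45, a_TT = 0/800 = 0.00, a_ET = 280/800 = 0.35
  a_FE = 240/800 = 0.30, a_TE = 80/800 = 0.10, a_EE = 0/800 = 0.00
I − A =
  [   0.95    -0.45    -0.30]
  [  -0.15     1.00    -0.10]
  [  -0.30    -0.35     1.00]
Cofactors of I−A, C_ij = (−1)^(i+j)·(minor ij) (rows/columns in the sector order above):
  C_11 = (1.00)(1.00) − (-0.10)(-0.35) = 0.9650
  C_12 = −[(-0.15)(1.00) − (-0.10)(-0.30)] = 0.1800
  C_13 = (-0.15)(-0.35) − (1.00)(-0.30) = 0.3525
  C_21 = −[(-0.45)(1.00) − (-0.30)(-0.35)] = 0.5550
  C_22 = (0.95)(1.00) − (-0.30)(-0.30) = 0.8600
  C_23 = −[(0.95)(-0.35) − (-0.45)(-0.30)] = 0.4675
  C_31 = (-0.45)(-0.10) − (-0.30)(1.00) = 0.3450
  C_32 = −[(0.95)(-0.10) − (-0.30)(-0.15)] = 0.1400
  C_33 = (0.95)(1.00) − (-0.45)(-0.15) = 0.8825
det(I−A) = Σ_j (I−A)_1j·C_1j = (0.95)(0.9650) + (-0.45)(0.1800) + (-0.30)(0.3525) = 0.7300
adj(I−A) = Cᵀ =
  [ 0.9650   0.5550   0.3450]
  [ 0.1800   0.8600   0.1400]
  [ 0.3525   0.4675   0.8825]
(I − A)⁻¹ = adj(I−A) / det(I−A) ≈
  [   1.3219     0.7603     0.4726]
  [   0.2466     1.1781     0.1918]
  [   0.4829     0.6404     1.2089]
x = (I − A)⁻¹ d = adj(I−A)·d / det(I−A), with det(I−A) = 0.7300:
  x_F = (0.9650·850 + 0.5550·1125 + 0.3450·325) / 0.7300 = 1556.75 / 0.7300 ≈ 2132.53
  x_T = (0.1800·850 + 0.8600·1125 + 0.1400·325) / 0.7300 = 1166.00 / 0.7300 ≈ 1597.26
  x_E = (0.3525·850 + 0.4675·1125 + 0.8825·325) / 0.7300 = 1112.375 / 0.7300 ≈ 1523.80

x_F = 2132.53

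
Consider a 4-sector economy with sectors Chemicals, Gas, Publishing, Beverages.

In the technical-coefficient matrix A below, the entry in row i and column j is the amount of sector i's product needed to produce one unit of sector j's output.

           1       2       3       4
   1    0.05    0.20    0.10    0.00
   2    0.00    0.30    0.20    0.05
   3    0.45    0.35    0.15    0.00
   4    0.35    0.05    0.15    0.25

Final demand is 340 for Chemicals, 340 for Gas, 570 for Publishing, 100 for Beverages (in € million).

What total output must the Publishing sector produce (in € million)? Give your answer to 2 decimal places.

x_3 = 1440.30

I − A =
  [   0.95    -0.20    -0.10     0.00]
  [   0.00     0.70    -0.20    -0.05]
  [  -0.45    -0.35     0.85     0.00]
  [  -0.35    -0.05    -0.15     0.75]
Compute the cofactors C_ij = (−1)^(i+j)·(3×3 minor ij) of I−A; the adjugate is their transpose:
adj(I−A) = Cᵀ =
  [ 0.389000   0.153750   0.083750   0.010250]
  [ 0.085750   0.571875   0.151375   0.038125]
  [ 0.241250   0.316875   0.492875   0.021125]
  [ 0.235500   0.173250   0.147750   0.449250]
det(I−A) = Σ_j (I−A)_1j·C_1j = (0.95)(0.389000) + (-0.20)(0.085750) + (-0.10)(0.241250) + (0.00)(0.235500) = 0.328275
(I − A)⁻¹ = adj(I−A) / det(I−A) ≈
  [   1.1850     0.4684     0.2551     0.0312]
  [   0.2612     1.7421     0.4611     0.1161]
  [   0.7349     0.9653     1.5014     0.0644]
  [   0.7174     0.5278     0.4501     1.3685]
x = (I − A)⁻¹ d = adj(I−A)·d / det(I−A), with det(I−A) = 0.328275:
  x_1 = (0.389000·340 + 0.153750·340 + 0.083750·570 + 0.010250·100) / 0.328275 = 233.2975 / 0.328275 ≈ 710.68
  x_2 = (0.085750·340 + 0.571875·340 + 0.151375·570 + 0.038125·100) / 0.328275 = 313.68875 / 0.328275 ≈ 955.57
  x_3 = (0.241250·340 + 0.316875·340 + 0.492875·570 + 0.021125·100) / 0.328275 = 472.81375 / 0.328275 ≈ 1440.30
  x_4 = (0.235500·340 + 0.173250·340 + 0.147750·570 + 0.449250·100) / 0.328275 = 268.1175 / 0.328275 ≈ 816.75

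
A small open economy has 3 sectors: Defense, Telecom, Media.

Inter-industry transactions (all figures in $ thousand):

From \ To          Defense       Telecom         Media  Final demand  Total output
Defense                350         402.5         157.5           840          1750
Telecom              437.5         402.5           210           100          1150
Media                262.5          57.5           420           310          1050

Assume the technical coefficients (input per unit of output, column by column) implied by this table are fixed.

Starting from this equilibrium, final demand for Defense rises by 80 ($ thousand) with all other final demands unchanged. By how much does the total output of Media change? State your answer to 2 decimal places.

Δx_M = 39.20

Technical coefficients a_ij = z_ij / X_j:
  a_DD = 350/1750 = 0.20, a_TD = 437.5/1750 = 0.25, a_MD = 262.5/1750 = 0.15
  a_DT = 402.5/1150 = 0.35, a_TT = 402.5/1150 = 0.35, a_MT = 57.5/1150 = 0.05
  a_DM = 157.5/1050 = 0.15, a_TM = 210/1050 = 0.20, a_MM = 420/1050 = 0.40
I − A =
  [   0.80    -0.35    -0.15]
  [  -0.25     0.65    -0.20]
  [  -0.15    -0.05     0.60]
Cofactors of I−A, C_ij = (−1)^(i+j)·(minor ij) (rows/columns in the sector order above):
  C_11 = (0.65)(0.60) − (-0.20)(-0.05) = 0.3800
  C_12 = −[(-0.25)(0.60) − (-0.20)(-0.15)] = 0.1800
  C_13 = (-0.25)(-0.05) − (0.65)(-0.15) = 0.1100
  C_21 = −[(-0.35)(0.60) − (-0.15)(-0.05)] = 0.2175
  C_22 = (0.80)(0.60) − (-0.15)(-0.15) = 0.4575
  C_23 = −[(0.80)(-0.05) − (-0.35)(-0.15)] = 0.0925
  C_31 = (-0.35)(-0.20) − (-0.15)(0.65) = 0.1675
  C_32 = −[(0.80)(-0.20) − (-0.15)(-0.25)] = 0.1975
  C_33 = (0.80)(0.65) − (-0.35)(-0.25) = 0.4325
det(I−A) = Σ_j (I−A)_1j·C_1j = (0.80)(0.3800) + (-0.35)(0.1800) + (-0.15)(0.1100) = 0.2245
adj(I−A) = Cᵀ =
  [ 0.3800   0.2175   0.1675]
  [ 0.1800   0.4575   0.1975]
  [ 0.1100   0.0925   0.4325]
(I − A)⁻¹ = adj(I−A) / det(I−A) ≈
  [   1.6927     0.9688     0.7461]
  [   0.8018     2.0379     0.8797]
  [   0.4900     0.4120     1.9265]
Δx = (I − A)⁻¹ Δd with Δd having +80 in the Defense component and 0 elsewhere.
So Δx_M = L_MD · (+80), where L_MD = adj(I−A)_MD / det(I−A) = 0.1100 / 0.2245.
Δx_M = 0.1100 × (+80) / 0.2245 = 8.80 / 0.2245 ≈ 39.20.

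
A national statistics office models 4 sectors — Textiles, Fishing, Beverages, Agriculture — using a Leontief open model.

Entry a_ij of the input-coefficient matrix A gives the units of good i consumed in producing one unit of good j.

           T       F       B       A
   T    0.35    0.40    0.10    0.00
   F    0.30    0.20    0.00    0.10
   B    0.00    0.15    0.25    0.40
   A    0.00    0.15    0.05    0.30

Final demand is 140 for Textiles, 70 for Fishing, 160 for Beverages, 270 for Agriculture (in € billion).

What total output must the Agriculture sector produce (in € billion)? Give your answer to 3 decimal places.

I − A =
  [   0.65    -0.40    -0.10     0.00]
  [  -0.30     0.80     0.00    -0.10]
  [   0.00    -0.15     0.75    -0.40]
  [   0.00    -0.15    -0.05     0.70]
Compute the cofactors C_ij = (−1)^(i+j)·(3×3 minor ij) of I−A; the adjugate is their transpose:
adj(I−A) = Cᵀ =
  [ 0.39200   0.21850   0.05650   0.06350]
  [ 0.15150   0.32825   0.02425   0.06075]
  [ 0.04950   0.10725   0.27025   0.16975]
  [ 0.03600   0.07800   0.02450   0.29550]
det(I−A) = Σ_j (I−A)_1j·C_1j = (0.65)(0.39200) + (-0.40)(0.15150) + (-0.10)(0.04950) + (0.00)(0.03600) = 0.18925
(I − A)⁻¹ = adj(I−A) / det(I−A) ≈
  [   2.0713     1.1546     0.2985     0.3355]
  [   0.8005     1.7345     0.1281     0.3210]
  [   0.2616     0.5667     1.4280     0.8970]
  [   0.1902     0.4122     0.1295     1.5614]
x = (I − A)⁻¹ d = adj(I−A)·d / det(I−A), with det(I−A) = 0.18925:
  x_T = (0.39200·140 + 0.21850·70 + 0.05650·160 + 0.06350·270) / 0.18925 = 96.36 / 0.18925 ≈ 509.168
  x_F = (0.15150·140 + 0.32825·70 + 0.02425·160 + 0.06075·270) / 0.18925 = 64.47 / 0.18925 ≈ 340.661
  x_B = (0.04950·140 + 0.10725·70 + 0.27025·160 + 0.16975·270) / 0.18925 = 103.51 / 0.18925 ≈ 546.948
  x_A = (0.03600·140 + 0.07800·70 + 0.02450·160 + 0.29550·270) / 0.18925 = 94.205 / 0.18925 ≈ 497.781

x_A = 497.781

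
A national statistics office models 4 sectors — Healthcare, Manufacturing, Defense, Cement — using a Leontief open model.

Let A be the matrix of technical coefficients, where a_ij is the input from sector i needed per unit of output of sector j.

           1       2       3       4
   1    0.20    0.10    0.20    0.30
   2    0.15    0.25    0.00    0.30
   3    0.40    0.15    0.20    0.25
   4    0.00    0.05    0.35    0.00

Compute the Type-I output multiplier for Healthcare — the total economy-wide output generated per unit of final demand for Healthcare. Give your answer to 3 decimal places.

I − A =
  [   0.80    -0.10    -0.20    -0.30]
  [  -0.15     0.75     0.00    -0.30]
  [  -0.40    -0.15     0.80    -0.25]
  [   0.00    -0.05    -0.35     1.00]
Compute the cofactors C_ij = (−1)^(i+j)·(3×3 minor ij) of I−A; the adjugate is their transpose:
adj(I−A) = Cᵀ =
  [ 0.506625   0.131500   0.236250   0.250500]
  [ 0.148875   0.448000   0.129750   0.211500]
  [ 0.318375   0.176000   0.570750   0.291000]
  [ 0.118875   0.084000   0.206250   0.403500]
det(I−A) = Σ_j (I−A)_1j·C_1j = (0.80)(0.506625) + (-0.10)(0.148875) + (-0.20)(0.318375) + (-0.30)(0.118875) = 0.291075
(I − A)⁻¹ = adj(I−A) / det(I−A) ≈
  [   1.7405     0.4518     0.8116     0.8606]
  [   0.5115     1.5391     0.4458     0.7266]
  [   1.0938     0.6047     1.9608     0.9997]
  [   0.4084     0.2886     0.7086     1.3862]
The output multiplier for sector j is the column-j sum of the Leontief inverse (I − A)⁻¹ = adj(I−A) / det(I−A).
Column 1 of adj(I−A): (0.506625, 0.148875, 0.318375, 0.118875); det(I−A) = 0.291075.
m_1 = (0.506625 + 0.148875 + 0.318375 + 0.118875) / 0.291075 = 1.09275 / 0.291075 ≈ 3.754.

m_1 = 3.754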